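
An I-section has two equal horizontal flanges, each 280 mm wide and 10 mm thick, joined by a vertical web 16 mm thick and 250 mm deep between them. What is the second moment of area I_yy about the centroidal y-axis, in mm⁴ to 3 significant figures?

Treat the section as a set of non-overlapping primitives; coordinates are from the bounding-box lower-left.
Bottom flange: 280 × 10, A = 2 800 mm², x = 140 mm, Ī = 18 293 333 mm⁴.
Web: 16 × 250, A = 4 000 mm², x = 140 mm, Ī = 85 333 mm⁴.
Top flange: 280 × 10, A = 2 800 mm², x = 140 mm, Ī = 18 293 333 mm⁴.
By symmetry the centroid is at mid-width, x̄ = 140 mm.
All pieces are centred on the centroidal y-axis, so I = ΣĪ = 36 672 000 mm⁴.

I_yy ≈ 3.67 × 10⁷ mm⁴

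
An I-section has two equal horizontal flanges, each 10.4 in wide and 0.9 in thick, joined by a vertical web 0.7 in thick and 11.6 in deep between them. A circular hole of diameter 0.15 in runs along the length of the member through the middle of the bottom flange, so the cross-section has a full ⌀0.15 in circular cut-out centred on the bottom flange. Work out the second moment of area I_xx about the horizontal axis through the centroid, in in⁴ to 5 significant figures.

I_xx ≈ 822.88 in⁴

Split into non-overlapping primitives; take the origin at the lower-left of the bounding box.
Bottom flange: 10.4 × 0.9, A = 9.36 in², y = 0.45 in, Ī = 0.6318 in⁴.
Web: 0.7 × 11.6, A = 8.12 in², y = 6.7 in, Ī = 91.05227 in⁴.
Top flange: 10.4 × 0.9, A = 9.36 in², y = 12.95 in, Ī = 0.6318 in⁴.
Hole (subtracted): ⌀0.15, A = 0.01767146 in², y = 0.45 in, Ī = 0.00002485049 in⁴.
Centroid: ȳ = ΣA·y / ΣA = 6.704118 in.
Transfer each piece to the horizontal axis through the centroid using Ī + A·d² with d = y − 6.704118:
  bottom flange: d = -6.254118 in → contributes +366.7387 in⁴
  web: d = -0.004117712 in → contributes +91.0524 in⁴
  top flange: d = 6.245882 in → contributes +365.7752 in⁴
  hole: d = -6.254118 in → contributes −0.6912261 in⁴
Total I = 822.8751 in⁴.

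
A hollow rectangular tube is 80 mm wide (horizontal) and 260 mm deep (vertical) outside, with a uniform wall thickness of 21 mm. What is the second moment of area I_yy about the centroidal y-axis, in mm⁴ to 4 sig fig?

Decompose the section into non-overlapping parts with the origin at the bottom-left of its bounding rectangle.
Outer rectangle: 80 × 260, A = 20 800 mm², x = 40 mm, Ī = 11 093 333 mm⁴.
Inner void (subtracted): 38 × 218, A = 8 284 mm², x = 40 mm, Ī = 996 841 mm⁴.
By symmetry the centroid is at mid-width, x̄ = 40 mm.
All pieces are centred on the centroidal y-axis, so I = ΣĪ (holes subtracted) = 10 096 492 mm⁴.

I_yy ≈ 1.010 × 10⁷ mm⁴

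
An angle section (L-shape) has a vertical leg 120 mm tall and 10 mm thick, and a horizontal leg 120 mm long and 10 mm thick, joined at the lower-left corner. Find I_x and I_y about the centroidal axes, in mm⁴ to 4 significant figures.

Treat the section as a set of non-overlapping primitives; coordinates are from the bounding-box lower-left.
Vertical leg: 10 × 120, A = 1 200 mm², y = 60 mm, Ī = 1 440 000 mm⁴.
Horizontal leg (remainder): 110 × 10, A = 1 100 mm², y = 5 mm, Ī = 9166.67 mm⁴.
Centroid: ȳ = ΣA·y / ΣA = 33.6957 mm.
Transfer each piece to the centroidal x-axis using Ī + A·d² with d = y − 33.6957:
  vertical leg: d = 26.3043 mm → contributes +2 270 302 mm⁴
  horizontal leg (remainder): d = -28.6957 mm → contributes +914 951 mm⁴
Total I = 3 185 254 mm⁴.
For the y-axis: x̄ = 33.6957 mm.
Repeating about the centroidal y-axis gives I_y = 3 185 254 mm⁴.

I_x ≈ 3.185 × 10⁶ mm⁴, I_y ≈ 3.185 × 10⁶ mm⁴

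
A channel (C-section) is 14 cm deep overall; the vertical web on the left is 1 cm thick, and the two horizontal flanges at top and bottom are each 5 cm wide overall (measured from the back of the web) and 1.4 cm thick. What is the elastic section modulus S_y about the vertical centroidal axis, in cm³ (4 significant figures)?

Split into non-overlapping primitives; take the origin at the lower-left of the bounding box.
Web: 1 × 14, A = 14 cm², x = 0.5 cm, Ī = 1.16667 cm⁴.
Top flange (beyond web): 4 × 1.4, A = 5.6 cm², x = 3 cm, Ī = 7.46667 cm⁴.
Bottom flange (beyond web): 4 × 1.4, A = 5.6 cm², x = 3 cm, Ī = 7.46667 cm⁴.
Centroid: x̄ = ΣA·x / ΣA = 1.61111 cm.
Transfer each piece to the vertical centroidal axis using Ī + A·d² with d = x − 1.61111:
  web: d = -1.11111 cm → contributes +18.4506 cm⁴
  top flange (beyond web): d = 1.38889 cm → contributes +18.2691 cm⁴
  bottom flange (beyond web): d = 1.38889 cm → contributes +18.2691 cm⁴
Total I = 54.9889 cm⁴.
Extreme fibre distance c = 3.38889 cm; S = I/c = 16.2262 cm³.

S_y ≈ 16.23 cm³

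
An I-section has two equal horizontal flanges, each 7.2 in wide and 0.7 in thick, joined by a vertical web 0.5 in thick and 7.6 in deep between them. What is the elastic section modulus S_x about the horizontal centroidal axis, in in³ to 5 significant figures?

Treat the section as a set of non-overlapping primitives; coordinates are from the bounding-box lower-left.
Bottom flange: 7.2 × 0.7, A = 5.04 in², y = 0.35 in, Ī = 0.2058 in⁴.
Web: 0.5 × 7.6, A = 3.8 in², y = 4.5 in, Ī = 18.29067 in⁴.
Top flange: 7.2 × 0.7, A = 5.04 in², y = 8.65 in, Ī = 0.2058 in⁴.
By symmetry the centroid is at mid-height, ȳ = 4.5 in.
Transfer each piece to the horizontal centroidal axis using Ī + A·d² with d = y − 4.5:
  bottom flange: d = -4.15 in → contributes +87.0072 in⁴
  web: d = 0 in → contributes +18.29067 in⁴
  top flange: d = 4.15 in → contributes +87.0072 in⁴
Total I = 192.3051 in⁴.
Extreme fibre distance c = 4.5 in; S = I/c = 42.73446 in³.

S_x ≈ 42.734 in³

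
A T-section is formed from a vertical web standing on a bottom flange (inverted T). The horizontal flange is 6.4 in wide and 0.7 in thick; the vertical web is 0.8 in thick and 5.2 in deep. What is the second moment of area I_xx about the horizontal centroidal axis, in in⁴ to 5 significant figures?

Split into non-overlapping primitives; take the origin at the lower-left of the bounding box.
Flange: 6.4 × 0.7, A = 4.48 in², y = 0.35 in, Ī = 0.1829333 in⁴.
Web: 0.8 × 5.2, A = 4.16 in², y = 3.3 in, Ī = 9.373867 in⁴.
Centroid: ȳ = ΣA·y / ΣA = 1.77037 in.
Transfer each piece to the horizontal centroidal axis using Ī + A·d² with d = y − 1.77037:
  flange: d = -1.42037 in → contributes +9.221118 in⁴
  web: d = 1.52963 in → contributes +19.1073 in⁴
Total I = 28.32841 in⁴.

I_xx ≈ 28.328 in⁴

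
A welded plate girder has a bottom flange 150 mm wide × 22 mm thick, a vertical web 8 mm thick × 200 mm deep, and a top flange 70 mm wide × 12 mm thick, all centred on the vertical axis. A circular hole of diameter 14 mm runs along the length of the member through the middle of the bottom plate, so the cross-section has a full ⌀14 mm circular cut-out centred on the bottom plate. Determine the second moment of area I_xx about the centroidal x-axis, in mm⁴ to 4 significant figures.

I_xx ≈ 4.156 × 10⁷ mm⁴

Treat the section as a set of non-overlapping primitives; coordinates are from the bounding-box lower-left.
Bottom plate: 150 × 22, A = 3 300 mm², y = 11 mm, Ī = 133 100 mm⁴.
Web plate: 8 × 200, A = 1 600 mm², y = 122 mm, Ī = 5 333 333 mm⁴.
Top plate: 70 × 12, A = 840 mm², y = 228 mm, Ī = 10 080 mm⁴.
Hole (subtracted): ⌀14, A = 153.938 mm², y = 11 mm, Ī = 1885.74 mm⁴.
Centroid: ȳ = ΣA·y / ΣA = 75.4246 mm.
Transfer each piece to the centroidal x-axis using Ī + A·d² with d = y − 75.4246:
  bottom plate: d = -64.4246 mm → contributes +13 829 861 mm⁴
  web plate: d = 46.5754 mm → contributes +8 804 157 mm⁴
  top plate: d = 152.575 mm → contributes +19 564 643 mm⁴
  hole: d = -64.4246 mm → contributes −640 811 mm⁴
Total I = 41 557 850 mm⁴.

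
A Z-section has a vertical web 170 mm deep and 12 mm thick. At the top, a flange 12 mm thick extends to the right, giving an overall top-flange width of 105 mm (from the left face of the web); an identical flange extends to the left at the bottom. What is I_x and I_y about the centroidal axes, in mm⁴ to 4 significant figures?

I_x ≈ 1.887 × 10⁷ mm⁴, I_y ≈ 7.785 × 10⁶ mm⁴

Split into non-overlapping primitives; take the origin at the lower-left of the bounding box.
Web: 12 × 170, A = 2 040 mm², y = 85 mm, Ī = 4 913 000 mm⁴.
Top flange (beyond web): 93 × 12, A = 1 116 mm², y = 164 mm, Ī = 13 392 mm⁴.
Bottom flange (beyond web): 93 × 12, A = 1 116 mm², y = 6 mm, Ī = 13 392 mm⁴.
Centroid: ȳ = ΣA·y / ΣA = 85 mm.
Transfer each piece to the centroidal x-axis using Ī + A·d² with d = y − 85:
  web: d = 0 mm → contributes +4 913 000 mm⁴
  top flange (beyond web): d = 79 mm → contributes +6 978 348 mm⁴
  bottom flange (beyond web): d = -79 mm → contributes +6 978 348 mm⁴
Total I = 18 869 696 mm⁴.
For the y-axis: x̄ = 99 mm.
Repeating about the centroidal y-axis gives I_y = 7 785 144 mm⁴.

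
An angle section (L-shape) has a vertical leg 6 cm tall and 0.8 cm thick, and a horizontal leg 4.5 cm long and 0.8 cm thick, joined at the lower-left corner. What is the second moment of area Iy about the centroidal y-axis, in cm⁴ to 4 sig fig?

Iy ≈ 12.90 cm⁴

Split into non-overlapping primitives; take the origin at the lower-left of the bounding box.
Vertical leg: 0.8 × 6, A = 4.8 cm², x = 0.4 cm, Ī = 0.256 cm⁴.
Horizontal leg (remainder): 3.7 × 0.8, A = 2.96 cm², x = 2.65 cm, Ī = 3.37687 cm⁴.
Centroid: x̄ = ΣA·x / ΣA = 1.25825 cm.
Transfer each piece to the centroidal y-axis using Ī + A·d² with d = x − 1.25825:
  vertical leg: d = -0.858247 cm → contributes +3.79163 cm⁴
  horizontal leg (remainder): d = 1.39175 cm → contributes +9.11031 cm⁴
Total I = 12.9019 cm⁴.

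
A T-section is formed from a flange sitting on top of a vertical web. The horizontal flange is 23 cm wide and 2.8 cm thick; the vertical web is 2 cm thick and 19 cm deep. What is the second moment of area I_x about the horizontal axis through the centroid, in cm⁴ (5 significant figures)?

I_x ≈ 4024.6 cm⁴

Split into non-overlapping primitives; take the origin at the lower-left of the bounding box.
Flange: 23 × 2.8, A = 64.4 cm², y = 20.4 cm, Ī = 42.07467 cm⁴.
Web: 2 × 19, A = 38 cm², y = 9.5 cm, Ī = 1143.167 cm⁴.
Centroid: ȳ = ΣA·y / ΣA = 16.35508 cm.
Transfer each piece to the horizontal axis through the centroid using Ī + A·d² with d = y − 16.35508:
  flange: d = 4.044922 cm → contributes +1095.748 cm⁴
  web: d = -6.855078 cm → contributes +2928.866 cm⁴
Total I = 4024.615 cm⁴.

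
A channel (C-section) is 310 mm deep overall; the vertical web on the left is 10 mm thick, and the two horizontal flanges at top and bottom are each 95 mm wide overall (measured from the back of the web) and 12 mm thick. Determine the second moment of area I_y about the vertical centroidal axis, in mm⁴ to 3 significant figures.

I_y ≈ 4.03 × 10⁶ mm⁴

Break the section into simple shapes (no overlaps), measuring from the bottom-left corner of the bounding box.
Web: 10 × 310, A = 3 100 mm², x = 5 mm, Ī = 25 833 mm⁴.
Top flange (beyond web): 85 × 12, A = 1 020 mm², x = 52.5 mm, Ī = 614 125 mm⁴.
Bottom flange (beyond web): 85 × 12, A = 1 020 mm², x = 52.5 mm, Ī = 614 125 mm⁴.
Centroid: x̄ = ΣA·x / ΣA = 23.852 mm.
Transfer each piece to the vertical centroidal axis using Ī + A·d² with d = x − 23.852:
  web: d = -18.852 mm → contributes +1 127 583 mm⁴
  top flange (beyond web): d = 28.648 mm → contributes +1 451 239 mm⁴
  bottom flange (beyond web): d = 28.648 mm → contributes +1 451 239 mm⁴
Total I = 4 030 061 mm⁴.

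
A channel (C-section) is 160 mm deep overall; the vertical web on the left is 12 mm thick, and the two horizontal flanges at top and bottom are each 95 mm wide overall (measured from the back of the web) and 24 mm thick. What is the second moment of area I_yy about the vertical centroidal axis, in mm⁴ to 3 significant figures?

I_yy ≈ 5.23 × 10⁶ mm⁴

Split into non-overlapping primitives; take the origin at the lower-left of the bounding box.
Web: 12 × 160, A = 1 920 mm², x = 6 mm, Ī = 23 040 mm⁴.
Top flange (beyond web): 83 × 24, A = 1 992 mm², x = 53.5 mm, Ī = 1 143 574 mm⁴.
Bottom flange (beyond web): 83 × 24, A = 1 992 mm², x = 53.5 mm, Ī = 1 143 574 mm⁴.
Centroid: x̄ = ΣA·x / ΣA = 38.053 mm.
Transfer each piece to the vertical centroidal axis using Ī + A·d² with d = x − 38.053:
  web: d = -32.053 mm → contributes +1 995 619 mm⁴
  top flange (beyond web): d = 15.447 mm → contributes +1 618 894 mm⁴
  bottom flange (beyond web): d = 15.447 mm → contributes +1 618 894 mm⁴
Total I = 5 233 408 mm⁴.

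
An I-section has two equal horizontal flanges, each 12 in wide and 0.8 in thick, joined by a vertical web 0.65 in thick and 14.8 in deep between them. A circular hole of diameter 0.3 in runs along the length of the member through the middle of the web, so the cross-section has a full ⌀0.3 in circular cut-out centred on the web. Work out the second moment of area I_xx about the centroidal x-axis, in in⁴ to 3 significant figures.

Decompose the section into non-overlapping parts with the origin at the bottom-left of its bounding rectangle.
Bottom flange: 12 × 0.8, A = 9.6 in², y = 0.4 in, Ī = 0.512 in⁴.
Web: 0.65 × 14.8, A = 9.62 in², y = 8.2 in, Ī = 175.6 in⁴.
Top flange: 12 × 0.8, A = 9.6 in², y = 16 in, Ī = 0.512 in⁴.
Hole (subtracted): ⌀0.3, A = 0.070686 in², y = 8.2 in, Ī = 0.00039761 in⁴.
By symmetry the centroid is at mid-height, ȳ = 8.2 in.
Transfer each piece to the centroidal x-axis using Ī + A·d² with d = y − 8.2:
  bottom flange: d = -7.8 in → contributes +584.58 in⁴
  web: d = 0 in → contributes +175.6 in⁴
  top flange: d = 7.8 in → contributes +584.58 in⁴
  hole: d = 0 in → contributes −0.00039761 in⁴
Total I = 1344.7 in⁴.

I_xx ≈ 1340 in⁴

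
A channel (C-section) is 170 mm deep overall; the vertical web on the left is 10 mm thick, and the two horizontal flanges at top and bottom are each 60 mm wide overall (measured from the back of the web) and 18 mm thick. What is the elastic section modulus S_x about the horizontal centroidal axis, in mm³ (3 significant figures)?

Split into non-overlapping primitives; take the origin at the lower-left of the bounding box.
Web: 10 × 170, A = 1 700 mm², y = 85 mm, Ī = 4 094 167 mm⁴.
Top flange (beyond web): 50 × 18, A = 900 mm², y = 161 mm, Ī = 24 300 mm⁴.
Bottom flange (beyond web): 50 × 18, A = 900 mm², y = 9 mm, Ī = 24 300 mm⁴.
By symmetry the centroid is at mid-height, ȳ = 85 mm.
Transfer each piece to the horizontal centroidal axis using Ī + A·d² with d = y − 85:
  web: d = 0 mm → contributes +4 094 167 mm⁴
  top flange (beyond web): d = 76 mm → contributes +5 222 700 mm⁴
  bottom flange (beyond web): d = -76 mm → contributes +5 222 700 mm⁴
Total I = 14 539 567 mm⁴.
Extreme fibre distance c = 85 mm; S = I/c = 171 054 mm³.

S_x ≈ 1.71 × 10⁵ mm³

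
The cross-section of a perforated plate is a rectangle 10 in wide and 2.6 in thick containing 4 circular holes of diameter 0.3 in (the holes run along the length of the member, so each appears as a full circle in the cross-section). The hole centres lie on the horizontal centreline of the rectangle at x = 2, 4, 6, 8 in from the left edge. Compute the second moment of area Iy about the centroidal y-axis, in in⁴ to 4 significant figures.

Treat the section as a set of non-overlapping primitives; coordinates are from the bounding-box lower-left.
Plate: 10 × 2.6, A = 26 in², x = 5 in, Ī = 216.667 in⁴.
Hole 1 (subtracted): ⌀0.3, A = 0.0706858 in², x = 2 in, Ī = 0.000397608 in⁴.
Hole 2 (subtracted): ⌀0.3, A = 0.0706858 in², x = 4 in, Ī = 0.000397608 in⁴.
Hole 3 (subtracted): ⌀0.3, A = 0.0706858 in², x = 6 in, Ī = 0.000397608 in⁴.
Hole 4 (subtracted): ⌀0.3, A = 0.0706858 in², x = 8 in, Ī = 0.000397608 in⁴.
By symmetry the centroid is at mid-width, x̄ = 5 in.
Transfer each piece to the centroidal y-axis using Ī + A·d² with d = x − 5:
  plate: d = 0 in → contributes +216.667 in⁴
  hole 1: d = -3 in → contributes −0.63657 in⁴
  hole 2: d = -1 in → contributes −0.0710834 in⁴
  hole 3: d = 1 in → contributes −0.0710834 in⁴
  hole 4: d = 3 in → contributes −0.63657 in⁴
Total I = 215.251 in⁴.

Iy ≈ 215.3 in⁴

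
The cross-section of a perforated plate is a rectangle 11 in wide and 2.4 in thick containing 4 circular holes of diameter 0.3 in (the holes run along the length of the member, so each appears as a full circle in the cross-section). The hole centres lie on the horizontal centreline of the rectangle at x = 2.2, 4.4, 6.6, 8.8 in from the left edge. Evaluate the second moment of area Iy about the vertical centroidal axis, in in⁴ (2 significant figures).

Treat the section as a set of non-overlapping primitives; coordinates are from the bounding-box lower-left.
Plate: 11 × 2.4, A = 26.4 in², x = 5.5 in, Ī = 266.2 in⁴.
Hole 1 (subtracted): ⌀0.3, A = 0.07069 in², x = 2.2 in, Ī = 0.0003976 in⁴.
Hole 2 (subtracted): ⌀0.3, A = 0.07069 in², x = 4.4 in, Ī = 0.0003976 in⁴.
Hole 3 (subtracted): ⌀0.3, A = 0.07069 in², x = 6.6 in, Ī = 0.0003976 in⁴.
Hole 4 (subtracted): ⌀0.3, A = 0.07069 in², x = 8.8 in, Ī = 0.0003976 in⁴.
By symmetry the centroid is at mid-width, x̄ = 5.5 in.
Transfer each piece to the vertical centroidal axis using Ī + A·d² with d = x − 5.5:
  plate: d = 0 in → contributes +266.2 in⁴
  hole 1: d = -3.3 in → contributes −0.7702 in⁴
  hole 2: d = -1.1 in → contributes −0.08593 in⁴
  hole 3: d = 1.1 in → contributes −0.08593 in⁴
  hole 4: d = 3.3 in → contributes −0.7702 in⁴
Total I = 264.5 in⁴.

Iy ≈ 260 in⁴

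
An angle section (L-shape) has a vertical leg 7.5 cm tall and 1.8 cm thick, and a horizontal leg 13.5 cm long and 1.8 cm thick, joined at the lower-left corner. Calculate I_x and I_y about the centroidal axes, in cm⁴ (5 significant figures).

Decompose the section into non-overlapping parts with the origin at the bottom-left of its bounding rectangle.
Vertical leg: 1.8 × 7.5, A = 13.5 cm², y = 3.75 cm, Ī = 63.28125 cm⁴.
Horizontal leg (remainder): 11.7 × 1.8, A = 21.06 cm², y = 0.9 cm, Ī = 5.6862 cm⁴.
Centroid: ȳ = ΣA·y / ΣA = 2.013281 cm.
Transfer each piece to the centroidal x-axis using Ī + A·d² with d = y − 2.013281:
  vertical leg: d = 1.736719 cm → contributes +103.9998 cm⁴
  horizontal leg (remainder): d = -1.113281 cm → contributes +31.78786 cm⁴
Total I = 135.7877 cm⁴.
For the y-axis: x̄ = 5.013281 cm.
Repeating about the centroidal y-axis gives I_y = 618.7097 cm⁴.

I_x ≈ 135.79 cm⁴, I_y ≈ 618.71 cm⁴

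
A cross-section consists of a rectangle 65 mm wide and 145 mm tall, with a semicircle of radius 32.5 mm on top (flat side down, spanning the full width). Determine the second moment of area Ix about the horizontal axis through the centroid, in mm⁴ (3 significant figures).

Break the section into simple shapes (no overlaps), measuring from the bottom-left corner of the bounding box.
Rectangular body: 65 × 145, A = 9 425 mm², y = 72.5 mm, Ī = 16 513 385 mm⁴.
Semicircular cap: semicircle r = 32.5, A = 1659.2 mm², y = 158.79 mm, Ī = 122 452 mm⁴.
Centroid: ȳ = ΣA·y / ΣA = 85.417 mm.
Transfer each piece to the horizontal axis through the centroid using Ī + A·d² with d = y − 85.417:
  rectangular body: d = -12.917 mm → contributes +18 085 937 mm⁴
  semicircular cap: d = 73.376 mm → contributes +9 055 500 mm⁴
Total I = 27 141 438 mm⁴.

Ix ≈ 2.71 × 10⁷ mm⁴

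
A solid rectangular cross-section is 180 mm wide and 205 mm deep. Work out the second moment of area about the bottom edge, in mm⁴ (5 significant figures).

The section: 180 × 205, A = 36 900 mm², y = 102.5 mm, Ī = 129 226 875 mm⁴.
Transfer it to a horizontal axis along the bottom face using Ī + A·d² with d = y − 0:
  the section: d = 102.5 mm → contributes +516 907 500 mm⁴
Total I = 516 907 500 mm⁴.

I_base ≈ 5.1691 × 10⁸ mm⁴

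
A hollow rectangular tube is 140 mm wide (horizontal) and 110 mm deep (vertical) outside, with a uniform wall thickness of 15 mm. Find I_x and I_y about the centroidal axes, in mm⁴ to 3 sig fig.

I_x ≈ 1.08 × 10⁷ mm⁴, I_y ≈ 1.63 × 10⁷ mm⁴

Treat the section as a set of non-overlapping primitives; coordinates are from the bounding-box lower-left.
Outer rectangle: 140 × 110, A = 15 400 mm², y = 55 mm, Ī = 15 528 333 mm⁴.
Inner void (subtracted): 110 × 80, A = 8 800 mm², y = 55 mm, Ī = 4 693 333 mm⁴.
By symmetry the centroid is at mid-height, ȳ = 55 mm.
All pieces are centred on the centroidal x-axis, so I = ΣĪ (holes subtracted) = 10 835 000 mm⁴.
Repeating about the centroidal y-axis gives I_y = 16 280 000 mm⁴.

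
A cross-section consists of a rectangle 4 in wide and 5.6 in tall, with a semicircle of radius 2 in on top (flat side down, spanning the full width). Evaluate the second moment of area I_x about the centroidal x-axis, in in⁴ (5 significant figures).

Break the section into simple shapes (no overlaps), measuring from the bottom-left corner of the bounding box.
Rectangular body: 4 × 5.6, A = 22.4 in², y = 2.8 in, Ī = 58.53867 in⁴.
Semicircular cap: semicircle r = 2, A = 6.283185 in², y = 6.448826 in, Ī = 1.756111 in⁴.
Centroid: ȳ = ΣA·y / ΣA = 3.599292 in.
Transfer each piece to the centroidal x-axis using Ī + A·d² with d = y − 3.599292:
  rectangular body: d = -0.7992924 in → contributes +72.84932 in⁴
  semicircular cap: d = 2.849534 in → contributes +52.77459 in⁴
Total I = 125.6239 in⁴.

I_x ≈ 125.62 in⁴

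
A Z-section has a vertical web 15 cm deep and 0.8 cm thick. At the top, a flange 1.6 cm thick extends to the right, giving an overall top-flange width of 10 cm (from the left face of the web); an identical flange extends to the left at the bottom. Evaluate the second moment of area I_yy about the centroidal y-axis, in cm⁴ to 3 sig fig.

I_yy ≈ 944 cm⁴

Treat the section as a set of non-overlapping primitives; coordinates are from the bounding-box lower-left.
Web: 0.8 × 15, A = 12 cm², x = 9.6 cm, Ī = 0.64 cm⁴.
Top flange (beyond web): 9.2 × 1.6, A = 14.72 cm², x = 14.6 cm, Ī = 103.83 cm⁴.
Bottom flange (beyond web): 9.2 × 1.6, A = 14.72 cm², x = 4.6 cm, Ī = 103.83 cm⁴.
Centroid: x̄ = ΣA·x / ΣA = 9.6 cm.
Transfer each piece to the centroidal y-axis using Ī + A·d² with d = x − 9.6:
  web: d = 0 cm → contributes +0.64 cm⁴
  top flange (beyond web): d = 5 cm → contributes +471.83 cm⁴
  bottom flange (beyond web): d = -5 cm → contributes +471.83 cm⁴
Total I = 944.29 cm⁴.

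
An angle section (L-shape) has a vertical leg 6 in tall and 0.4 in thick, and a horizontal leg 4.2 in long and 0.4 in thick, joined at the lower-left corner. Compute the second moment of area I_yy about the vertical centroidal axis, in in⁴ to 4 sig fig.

I_yy ≈ 5.965 in⁴

Split into non-overlapping primitives; take the origin at the lower-left of the bounding box.
Vertical leg: 0.4 × 6, A = 2.4 in², x = 0.2 in, Ī = 0.032 in⁴.
Horizontal leg (remainder): 3.8 × 0.4, A = 1.52 in², x = 2.3 in, Ī = 1.82907 in⁴.
Centroid: x̄ = ΣA·x / ΣA = 1.01429 in.
Transfer each piece to the vertical centroidal axis using Ī + A·d² with d = x − 1.01429:
  vertical leg: d = -0.814286 in → contributes +1.62335 in⁴
  horizontal leg (remainder): d = 1.28571 in → contributes +4.34172 in⁴
Total I = 5.96507 in⁴.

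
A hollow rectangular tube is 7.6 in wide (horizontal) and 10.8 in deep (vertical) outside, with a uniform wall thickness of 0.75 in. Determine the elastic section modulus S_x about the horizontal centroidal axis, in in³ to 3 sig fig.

Decompose the section into non-overlapping parts with the origin at the bottom-left of its bounding rectangle.
Outer rectangle: 7.6 × 10.8, A = 82.08 in², y = 5.4 in, Ī = 797.82 in⁴.
Inner void (subtracted): 6.1 × 9.3, A = 56.73 in², y = 5.4 in, Ī = 408.88 in⁴.
By symmetry the centroid is at mid-height, ȳ = 5.4 in.
All pieces are centred on the horizontal centroidal axis, so I = ΣĪ (holes subtracted) = 388.94 in⁴.
Extreme fibre distance c = 5.4 in; S = I/c = 72.025 in³.

S_x ≈ 72.0 in³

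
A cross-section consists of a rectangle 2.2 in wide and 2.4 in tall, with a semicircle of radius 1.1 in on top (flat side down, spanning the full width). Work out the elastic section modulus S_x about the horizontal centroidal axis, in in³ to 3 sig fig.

Split into non-overlapping primitives; take the origin at the lower-left of the bounding box.
Rectangular body: 2.2 × 2.4, A = 5.28 in², y = 1.2 in, Ī = 2.5344 in⁴.
Semicircular cap: semicircle r = 1.1, A = 1.9007 in², y = 2.8669 in, Ī = 0.1607 in⁴.
Centroid: ȳ = ΣA·y / ΣA = 1.6412 in.
Transfer each piece to the horizontal centroidal axis using Ī + A·d² with d = y − 1.6412:
  rectangular body: d = -0.4412 in → contributes +3.5622 in⁴
  semicircular cap: d = 1.2257 in → contributes +3.0159 in⁴
Total I = 6.5781 in⁴.
Extreme fibre distance c = 1.8588 in; S = I/c = 3.5389 in³.

S_x ≈ 3.54 in³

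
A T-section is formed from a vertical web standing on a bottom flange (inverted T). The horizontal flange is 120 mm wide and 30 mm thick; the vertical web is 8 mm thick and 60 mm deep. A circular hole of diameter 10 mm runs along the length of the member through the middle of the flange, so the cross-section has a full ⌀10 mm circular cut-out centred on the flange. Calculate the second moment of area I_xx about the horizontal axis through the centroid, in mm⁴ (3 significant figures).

Decompose the section into non-overlapping parts with the origin at the bottom-left of its bounding rectangle.
Flange: 120 × 30, A = 3 600 mm², y = 15 mm, Ī = 270 000 mm⁴.
Web: 8 × 60, A = 480 mm², y = 60 mm, Ī = 144 000 mm⁴.
Hole (subtracted): ⌀10, A = 78.54 mm², y = 15 mm, Ī = 490.87 mm⁴.
Centroid: ȳ = ΣA·y / ΣA = 20.398 mm.
Transfer each piece to the horizontal axis through the centroid using Ī + A·d² with d = y − 20.398:
  flange: d = -5.398 mm → contributes +374 899 mm⁴
  web: d = 39.602 mm → contributes +896 792 mm⁴
  hole: d = -5.398 mm → contributes −2779.4 mm⁴
Total I = 1 268 912 mm⁴.

I_xx ≈ 1.27 × 10⁶ mm⁴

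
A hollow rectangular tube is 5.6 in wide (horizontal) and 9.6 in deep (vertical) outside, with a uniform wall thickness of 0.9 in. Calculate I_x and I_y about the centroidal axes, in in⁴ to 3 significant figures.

I_x ≈ 263 in⁴, I_y ≈ 105 in⁴

Break the section into simple shapes (no overlaps), measuring from the bottom-left corner of the bounding box.
Outer rectangle: 5.6 × 9.6, A = 53.76 in², y = 4.8 in, Ī = 412.88 in⁴.
Inner void (subtracted): 3.8 × 7.8, A = 29.64 in², y = 4.8 in, Ī = 150.27 in⁴.
By symmetry the centroid is at mid-height, ȳ = 4.8 in.
All pieces are centred on the centroidal x-axis, so I = ΣĪ (holes subtracted) = 262.6 in⁴.
Repeating about the centroidal y-axis gives I_y = 104.83 in⁴.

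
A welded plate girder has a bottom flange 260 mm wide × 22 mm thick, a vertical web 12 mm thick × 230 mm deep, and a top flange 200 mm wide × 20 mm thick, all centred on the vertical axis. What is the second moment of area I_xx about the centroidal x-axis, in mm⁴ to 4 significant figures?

I_xx ≈ 1.619 × 10⁸ mm⁴

Split into non-overlapping primitives; take the origin at the lower-left of the bounding box.
Bottom plate: 260 × 22, A = 5 720 mm², y = 11 mm, Ī = 230 707 mm⁴.
Web plate: 12 × 230, A = 2 760 mm², y = 137 mm, Ī = 12 167 000 mm⁴.
Top plate: 200 × 20, A = 4 000 mm², y = 262 mm, Ī = 133 333 mm⁴.
Centroid: ȳ = ΣA·y / ΣA = 119.314 mm.
Transfer each piece to the centroidal x-axis using Ī + A·d² with d = y − 119.314:
  bottom plate: d = -108.314 mm → contributes +67 337 431 mm⁴
  web plate: d = 17.6859 mm → contributes +13 030 303 mm⁴
  top plate: d = 142.686 mm → contributes +81 570 395 mm⁴
Total I = 161 938 129 mm⁴.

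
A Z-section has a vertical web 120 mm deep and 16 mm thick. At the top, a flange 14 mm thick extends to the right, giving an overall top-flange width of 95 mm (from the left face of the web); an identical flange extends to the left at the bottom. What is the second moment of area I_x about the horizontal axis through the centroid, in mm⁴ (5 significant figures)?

I_x ≈ 8.5536 × 10⁶ mm⁴

Decompose the section into non-overlapping parts with the origin at the bottom-left of its bounding rectangle.
Web: 16 × 120, A = 1 920 mm², y = 60 mm, Ī = 2 304 000 mm⁴.
Top flange (beyond web): 79 × 14, A = 1 106 mm², y = 113 mm, Ī = 18064.67 mm⁴.
Bottom flange (beyond web): 79 × 14, A = 1 106 mm², y = 7 mm, Ī = 18064.67 mm⁴.
Centroid: ȳ = ΣA·y / ΣA = 60 mm.
Transfer each piece to the horizontal axis through the centroid using Ī + A·d² with d = y − 60:
  web: d = 0 mm → contributes +2 304 000 mm⁴
  top flange (beyond web): d = 53 mm → contributes +3 124 819 mm⁴
  bottom flange (beyond web): d = -53 mm → contributes +3 124 819 mm⁴
Total I = 8 553 637 mm⁴.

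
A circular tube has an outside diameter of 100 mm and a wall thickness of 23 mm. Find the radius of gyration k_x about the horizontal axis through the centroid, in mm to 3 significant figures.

Decompose the section into non-overlapping parts with the origin at the bottom-left of its bounding rectangle.
Outer circle: ⌀100, A = 7 854 mm², y = 50 mm, Ī = 4 908 739 mm⁴.
Bore (subtracted): ⌀54, A = 2290.2 mm², y = 50 mm, Ī = 417 393 mm⁴.
By symmetry the centroid is at mid-height, ȳ = 50 mm.
All pieces are centred on the horizontal axis through the centroid, so I = ΣĪ (holes subtracted) = 4 491 346 mm⁴.
Radius of gyration: k = √(I/A) = √(4 491 346 / 5563.8) = 28.412 mm.

k_x ≈ 28.4 mm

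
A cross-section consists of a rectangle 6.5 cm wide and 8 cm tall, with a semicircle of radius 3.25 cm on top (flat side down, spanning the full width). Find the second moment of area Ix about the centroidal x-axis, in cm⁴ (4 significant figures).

Ix ≈ 653.6 cm⁴

Break the section into simple shapes (no overlaps), measuring from the bottom-left corner of the bounding box.
Rectangular body: 6.5 × 8, A = 52 cm², y = 4 cm, Ī = 277.333 cm⁴.
Semicircular cap: semicircle r = 3.25, A = 16.5915 cm², y = 9.37934 cm, Ī = 12.2452 cm⁴.
Centroid: ȳ = ΣA·y / ΣA = 5.3012 cm.
Transfer each piece to the centroidal x-axis using Ī + A·d² with d = y − 5.3012:
  rectangular body: d = -1.3012 cm → contributes +365.376 cm⁴
  semicircular cap: d = 4.07814 cm → contributes +288.183 cm⁴
Total I = 653.559 cm⁴.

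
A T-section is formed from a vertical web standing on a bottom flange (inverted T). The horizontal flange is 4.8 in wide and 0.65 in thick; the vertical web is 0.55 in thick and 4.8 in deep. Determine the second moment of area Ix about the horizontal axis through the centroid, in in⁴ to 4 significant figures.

Ix ≈ 15.80 in⁴

Split into non-overlapping primitives; take the origin at the lower-left of the bounding box.
Flange: 4.8 × 0.65, A = 3.12 in², y = 0.325 in, Ī = 0.10985 in⁴.
Web: 0.55 × 4.8, A = 2.64 in², y = 3.05 in, Ī = 5.0688 in⁴.
Centroid: ȳ = ΣA·y / ΣA = 1.57396 in.
Transfer each piece to the horizontal axis through the centroid using Ī + A·d² with d = y − 1.57396:
  flange: d = -1.24896 in → contributes +4.97673 in⁴
  web: d = 1.47604 in → contributes +10.8206 in⁴
Total I = 15.7973 in⁴.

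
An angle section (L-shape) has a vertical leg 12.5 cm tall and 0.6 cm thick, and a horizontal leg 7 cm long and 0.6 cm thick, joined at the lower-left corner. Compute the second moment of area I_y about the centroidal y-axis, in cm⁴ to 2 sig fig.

Decompose the section into non-overlapping parts with the origin at the bottom-left of its bounding rectangle.
Vertical leg: 0.6 × 12.5, A = 7.5 cm², x = 0.3 cm, Ī = 0.225 cm⁴.
Horizontal leg (remainder): 6.4 × 0.6, A = 3.84 cm², x = 3.8 cm, Ī = 13.11 cm⁴.
Centroid: x̄ = ΣA·x / ΣA = 1.485 cm.
Transfer each piece to the centroidal y-axis using Ī + A·d² with d = x − 1.485:
  vertical leg: d = -1.185 cm → contributes +10.76 cm⁴
  horizontal leg (remainder): d = 2.315 cm → contributes +33.68 cm⁴
Total I = 44.44 cm⁴.

I_y ≈ 44 cm⁴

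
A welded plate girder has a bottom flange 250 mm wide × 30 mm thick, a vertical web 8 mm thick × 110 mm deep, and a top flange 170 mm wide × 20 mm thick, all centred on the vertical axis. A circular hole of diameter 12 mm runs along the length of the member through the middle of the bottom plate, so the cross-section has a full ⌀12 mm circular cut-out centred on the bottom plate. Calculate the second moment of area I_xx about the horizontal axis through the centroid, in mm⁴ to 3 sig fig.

I_xx ≈ 4.46 × 10⁷ mm⁴

Split into non-overlapping primitives; take the origin at the lower-left of the bounding box.
Bottom plate: 250 × 30, A = 7 500 mm², y = 15 mm, Ī = 562 500 mm⁴.
Web plate: 8 × 110, A = 880 mm², y = 85 mm, Ī = 887 333 mm⁴.
Top plate: 170 × 20, A = 3 400 mm², y = 150 mm, Ī = 113 333 mm⁴.
Hole (subtracted): ⌀12, A = 113.1 mm², y = 15 mm, Ī = 1017.9 mm⁴.
Centroid: ȳ = ΣA·y / ΣA = 59.622 mm.
Transfer each piece to the horizontal axis through the centroid using Ī + A·d² with d = y − 59.622:
  bottom plate: d = -44.622 mm → contributes +15 495 891 mm⁴
  web plate: d = 25.378 mm → contributes +1 454 093 mm⁴
  top plate: d = 90.378 mm → contributes +27 885 183 mm⁴
  hole: d = -44.622 mm → contributes −226 208 mm⁴
Total I = 44 608 959 mm⁴.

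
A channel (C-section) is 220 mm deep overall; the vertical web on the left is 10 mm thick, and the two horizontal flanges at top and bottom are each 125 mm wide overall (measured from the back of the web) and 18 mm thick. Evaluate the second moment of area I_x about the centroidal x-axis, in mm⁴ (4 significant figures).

Treat the section as a set of non-overlapping primitives; coordinates are from the bounding-box lower-left.
Web: 10 × 220, A = 2 200 mm², y = 110 mm, Ī = 8 873 333 mm⁴.
Top flange (beyond web): 115 × 18, A = 2 070 mm², y = 211 mm, Ī = 55 890 mm⁴.
Bottom flange (beyond web): 115 × 18, A = 2 070 mm², y = 9 mm, Ī = 55 890 mm⁴.
By symmetry the centroid is at mid-height, ȳ = 110 mm.
Transfer each piece to the centroidal x-axis using Ī + A·d² with d = y − 110:
  web: d = 0 mm → contributes +8 873 333 mm⁴
  top flange (beyond web): d = 101 mm → contributes +21 171 960 mm⁴
  bottom flange (beyond web): d = -101 mm → contributes +21 171 960 mm⁴
Total I = 51 217 253 mm⁴.

I_x ≈ 5.122 × 10⁷ mm⁴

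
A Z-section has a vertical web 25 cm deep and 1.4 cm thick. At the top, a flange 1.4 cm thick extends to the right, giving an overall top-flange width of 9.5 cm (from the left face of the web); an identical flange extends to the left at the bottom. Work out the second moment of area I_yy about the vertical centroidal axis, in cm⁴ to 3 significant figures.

I_yy ≈ 641 cm⁴

Split into non-overlapping primitives; take the origin at the lower-left of the bounding box.
Web: 1.4 × 25, A = 35 cm², x = 8.8 cm, Ī = 5.7167 cm⁴.
Top flange (beyond web): 8.1 × 1.4, A = 11.34 cm², x = 13.55 cm, Ī = 62.001 cm⁴.
Bottom flange (beyond web): 8.1 × 1.4, A = 11.34 cm², x = 4.05 cm, Ī = 62.001 cm⁴.
Centroid: x̄ = ΣA·x / ΣA = 8.8 cm.
Transfer each piece to the vertical centroidal axis using Ī + A·d² with d = x − 8.8:
  web: d = 0 cm → contributes +5.7167 cm⁴
  top flange (beyond web): d = 4.75 cm → contributes +317.86 cm⁴
  bottom flange (beyond web): d = -4.75 cm → contributes +317.86 cm⁴
Total I = 641.44 cm⁴.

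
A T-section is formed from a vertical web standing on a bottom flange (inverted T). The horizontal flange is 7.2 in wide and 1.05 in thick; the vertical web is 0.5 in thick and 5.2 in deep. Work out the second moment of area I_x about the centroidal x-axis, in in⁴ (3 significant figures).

Split into non-overlapping primitives; take the origin at the lower-left of the bounding box.
Flange: 7.2 × 1.05, A = 7.56 in², y = 0.525 in, Ī = 0.69458 in⁴.
Web: 0.5 × 5.2, A = 2.6 in², y = 3.65 in, Ī = 5.8587 in⁴.
Centroid: ȳ = ΣA·y / ΣA = 1.3247 in.
Transfer each piece to the centroidal x-axis using Ī + A·d² with d = y − 1.3247:
  flange: d = -0.7997 in → contributes +5.5294 in⁴
  web: d = 2.3253 in → contributes +19.917 in⁴
Total I = 25.446 in⁴.

I_x ≈ 25.4 in⁴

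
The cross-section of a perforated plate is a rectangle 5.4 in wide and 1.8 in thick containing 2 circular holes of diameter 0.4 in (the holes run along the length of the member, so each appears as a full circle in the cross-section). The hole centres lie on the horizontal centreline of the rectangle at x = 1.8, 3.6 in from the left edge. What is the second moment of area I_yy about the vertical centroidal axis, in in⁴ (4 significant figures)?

Split into non-overlapping primitives; take the origin at the lower-left of the bounding box.
Plate: 5.4 × 1.8, A = 9.72 in², x = 2.7 in, Ī = 23.6196 in⁴.
Hole 1 (subtracted): ⌀0.4, A = 0.125664 in², x = 1.8 in, Ī = 0.00125664 in⁴.
Hole 2 (subtracted): ⌀0.4, A = 0.125664 in², x = 3.6 in, Ī = 0.00125664 in⁴.
By symmetry the centroid is at mid-width, x̄ = 2.7 in.
Transfer each piece to the vertical centroidal axis using Ī + A·d² with d = x − 2.7:
  plate: d = 0 in → contributes +23.6196 in⁴
  hole 1: d = -0.9 in → contributes −0.103044 in⁴
  hole 2: d = 0.9 in → contributes −0.103044 in⁴
Total I = 23.4135 in⁴.

I_yy ≈ 23.41 in⁴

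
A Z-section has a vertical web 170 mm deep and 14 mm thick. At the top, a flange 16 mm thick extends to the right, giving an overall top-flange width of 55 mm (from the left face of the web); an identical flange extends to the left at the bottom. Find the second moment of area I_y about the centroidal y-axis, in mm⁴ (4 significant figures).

I_y ≈ 1.215 × 10⁶ mm⁴

Treat the section as a set of non-overlapping primitives; coordinates are from the bounding-box lower-left.
Web: 14 × 170, A = 2 380 mm², x = 48 mm, Ī = 38873.3 mm⁴.
Top flange (beyond web): 41 × 16, A = 656 mm², x = 75.5 mm, Ī = 91894.7 mm⁴.
Bottom flange (beyond web): 41 × 16, A = 656 mm², x = 20.5 mm, Ī = 91894.7 mm⁴.
Centroid: x̄ = ΣA·x / ΣA = 48 mm.
Transfer each piece to the centroidal y-axis using Ī + A·d² with d = x − 48:
  web: d = 0 mm → contributes +38873.3 mm⁴
  top flange (beyond web): d = 27.5 mm → contributes +587 995 mm⁴
  bottom flange (beyond web): d = -27.5 mm → contributes +587 995 mm⁴
Total I = 1 214 863 mm⁴.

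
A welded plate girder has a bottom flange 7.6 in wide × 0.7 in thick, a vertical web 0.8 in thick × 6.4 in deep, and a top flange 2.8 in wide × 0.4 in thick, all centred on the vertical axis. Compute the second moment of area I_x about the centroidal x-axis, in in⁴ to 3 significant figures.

Split into non-overlapping primitives; take the origin at the lower-left of the bounding box.
Bottom plate: 7.6 × 0.7, A = 5.32 in², y = 0.35 in, Ī = 0.21723 in⁴.
Web plate: 0.8 × 6.4, A = 5.12 in², y = 3.9 in, Ī = 17.476 in⁴.
Top plate: 2.8 × 0.4, A = 1.12 in², y = 7.3 in, Ī = 0.014933 in⁴.
Centroid: ȳ = ΣA·y / ΣA = 2.5957 in.
Transfer each piece to the centroidal x-axis using Ī + A·d² with d = y − 2.5957:
  bottom plate: d = -2.2457 in → contributes +27.046 in⁴
  web plate: d = 1.3043 in → contributes +26.187 in⁴
  top plate: d = 4.7043 in → contributes +24.801 in⁴
Total I = 78.034 in⁴.

I_x ≈ 78.0 in⁴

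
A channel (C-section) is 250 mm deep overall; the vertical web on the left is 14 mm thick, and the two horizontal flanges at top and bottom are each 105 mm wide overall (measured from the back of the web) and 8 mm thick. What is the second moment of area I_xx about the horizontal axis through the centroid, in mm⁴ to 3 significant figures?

Break the section into simple shapes (no overlaps), measuring from the bottom-left corner of the bounding box.
Web: 14 × 250, A = 3 500 mm², y = 125 mm, Ī = 18 229 167 mm⁴.
Top flange (beyond web): 91 × 8, A = 728 mm², y = 246 mm, Ī = 3882.7 mm⁴.
Bottom flange (beyond web): 91 × 8, A = 728 mm², y = 4 mm, Ī = 3882.7 mm⁴.
By symmetry the centroid is at mid-height, ȳ = 125 mm.
Transfer each piece to the horizontal axis through the centroid using Ī + A·d² with d = y − 125:
  web: d = 0 mm → contributes +18 229 167 mm⁴
  top flange (beyond web): d = 121 mm → contributes +10 662 531 mm⁴
  bottom flange (beyond web): d = -121 mm → contributes +10 662 531 mm⁴
Total I = 39 554 228 mm⁴.

I_xx ≈ 3.96 × 10⁷ mm⁴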